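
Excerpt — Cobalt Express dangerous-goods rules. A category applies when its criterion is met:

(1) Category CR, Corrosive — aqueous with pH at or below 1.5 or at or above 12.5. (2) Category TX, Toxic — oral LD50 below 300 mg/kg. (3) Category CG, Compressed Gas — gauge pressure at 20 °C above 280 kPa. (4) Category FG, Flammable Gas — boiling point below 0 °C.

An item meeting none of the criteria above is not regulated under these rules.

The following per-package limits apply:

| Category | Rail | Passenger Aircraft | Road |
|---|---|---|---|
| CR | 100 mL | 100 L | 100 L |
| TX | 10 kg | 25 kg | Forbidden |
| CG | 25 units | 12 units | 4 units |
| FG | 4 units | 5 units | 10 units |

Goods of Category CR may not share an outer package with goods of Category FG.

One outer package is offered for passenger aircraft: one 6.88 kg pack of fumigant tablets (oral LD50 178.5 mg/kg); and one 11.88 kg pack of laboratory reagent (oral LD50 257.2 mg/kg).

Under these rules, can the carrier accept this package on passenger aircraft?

Yes

Oral LD50 178.5 mg/kg meets the Category TX criterion (Toxic), so the fumigant tablets are Category TX.
Laboratory reagent: oral LD50 257.2 mg/kg < 300 mg/kg → Category TX (Toxic).
Total Category TX: 6.88 kg + 11.88 kg = 18.76 kg.
18.76 kg is within the passenger aircraft limit of 25 kg for Category TX.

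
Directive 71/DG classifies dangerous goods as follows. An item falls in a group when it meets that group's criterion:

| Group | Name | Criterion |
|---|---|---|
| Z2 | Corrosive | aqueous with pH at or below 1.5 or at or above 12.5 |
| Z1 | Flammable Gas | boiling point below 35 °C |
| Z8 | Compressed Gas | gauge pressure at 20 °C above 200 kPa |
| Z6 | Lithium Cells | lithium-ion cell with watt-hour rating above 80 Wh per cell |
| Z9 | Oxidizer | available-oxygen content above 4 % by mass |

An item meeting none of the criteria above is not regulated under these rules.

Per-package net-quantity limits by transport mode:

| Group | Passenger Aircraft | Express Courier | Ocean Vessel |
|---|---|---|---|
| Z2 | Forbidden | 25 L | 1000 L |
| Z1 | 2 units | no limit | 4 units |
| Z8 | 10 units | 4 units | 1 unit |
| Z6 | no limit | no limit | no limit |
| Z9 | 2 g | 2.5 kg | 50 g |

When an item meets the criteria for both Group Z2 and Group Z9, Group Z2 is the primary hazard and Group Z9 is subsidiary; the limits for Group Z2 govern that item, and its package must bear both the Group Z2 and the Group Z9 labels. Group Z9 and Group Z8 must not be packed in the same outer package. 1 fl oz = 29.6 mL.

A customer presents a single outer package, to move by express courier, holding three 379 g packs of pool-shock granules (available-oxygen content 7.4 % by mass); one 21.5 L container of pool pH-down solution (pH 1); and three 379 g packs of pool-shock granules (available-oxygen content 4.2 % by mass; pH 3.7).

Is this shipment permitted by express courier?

Pool-shock granules: available-oxygen content 7.4 % by mass > 4 % by mass → Group Z9 (Oxidizer).
Pool pH-down solution: pH 1 ≤ 1.5 → Group Z2 (Corrosive).
The pool-shock granules have available-oxygen content 4.2 % by mass, which is > 4 % by mass, so they are Group Z9 (Oxidizer).
Total Group Z9: (three 379 g packs = 1.137 kg) + (three 379 g packs = 1.137 kg) = 2.274 kg.
2.274 kg is within the express courier limit of 2.5 kg for Group Z9.
Group Z2 quantity: 21.5 L.
21.5 L is within the express courier limit of 25 L for Group Z2.
The segregation rule (Group Z9 with Group Z8) does not apply to Group Z9 with Group Z2.
Every hazard group is within its express courier limit and no segregation rule is violated.

Yes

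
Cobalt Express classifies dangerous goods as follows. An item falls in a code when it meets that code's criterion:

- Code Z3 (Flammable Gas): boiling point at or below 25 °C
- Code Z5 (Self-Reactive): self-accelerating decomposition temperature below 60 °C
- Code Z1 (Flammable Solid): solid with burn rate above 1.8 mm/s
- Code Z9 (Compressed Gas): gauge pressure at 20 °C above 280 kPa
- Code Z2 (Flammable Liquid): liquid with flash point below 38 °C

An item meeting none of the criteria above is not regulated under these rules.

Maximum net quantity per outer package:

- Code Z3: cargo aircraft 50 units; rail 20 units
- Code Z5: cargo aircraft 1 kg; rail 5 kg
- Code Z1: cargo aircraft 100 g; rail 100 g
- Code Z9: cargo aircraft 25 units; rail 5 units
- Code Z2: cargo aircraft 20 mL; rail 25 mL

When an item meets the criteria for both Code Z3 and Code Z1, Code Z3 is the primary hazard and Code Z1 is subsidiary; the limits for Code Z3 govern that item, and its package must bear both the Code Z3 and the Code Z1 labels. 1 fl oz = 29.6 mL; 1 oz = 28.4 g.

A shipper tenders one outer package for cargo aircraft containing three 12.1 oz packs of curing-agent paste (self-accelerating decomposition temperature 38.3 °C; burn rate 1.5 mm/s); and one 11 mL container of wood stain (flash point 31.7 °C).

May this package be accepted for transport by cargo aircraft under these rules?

With self-accelerating decomposition temperature 38.3 °C (< 60 °C), the curing-agent paste falls in Code Z5.
The wood stain has flash point 31.7 °C, which is < 38 °C, so it is Code Z2 (Flammable Liquid).
Code Z5 quantity: three 12.1 oz packs = 1030.92 g.
That exceeds the Code Z5 cargo aircraft limit of 1 kg.
Code Z2 quantity: 11 mL.
That is within the Code Z2 cargo aircraft limit of 20 mL.

No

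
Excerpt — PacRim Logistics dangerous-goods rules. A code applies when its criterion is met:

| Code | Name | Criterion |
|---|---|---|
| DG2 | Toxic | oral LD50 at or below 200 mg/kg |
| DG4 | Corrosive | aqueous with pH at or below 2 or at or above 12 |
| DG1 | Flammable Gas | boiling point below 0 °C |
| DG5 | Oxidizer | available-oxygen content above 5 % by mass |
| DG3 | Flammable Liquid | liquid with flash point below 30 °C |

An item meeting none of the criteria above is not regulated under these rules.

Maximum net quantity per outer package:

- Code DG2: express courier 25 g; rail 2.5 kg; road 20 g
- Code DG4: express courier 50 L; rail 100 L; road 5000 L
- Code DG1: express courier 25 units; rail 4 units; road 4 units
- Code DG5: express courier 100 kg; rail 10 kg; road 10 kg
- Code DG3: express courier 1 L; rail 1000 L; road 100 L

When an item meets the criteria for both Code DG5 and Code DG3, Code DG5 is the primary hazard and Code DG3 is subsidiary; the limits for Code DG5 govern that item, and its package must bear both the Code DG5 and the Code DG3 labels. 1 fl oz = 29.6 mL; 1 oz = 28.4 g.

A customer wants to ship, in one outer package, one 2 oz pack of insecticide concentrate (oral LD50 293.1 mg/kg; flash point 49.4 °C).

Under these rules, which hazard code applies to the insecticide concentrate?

oral LD50 293.1 mg/kg is not below 200 mg/kg, so Code DG2 does not apply.
flash point 49.4 °C is not below 30 °C, so Code DG3 does not apply.
No criterion is met, so the item is not regulated.

Not regulated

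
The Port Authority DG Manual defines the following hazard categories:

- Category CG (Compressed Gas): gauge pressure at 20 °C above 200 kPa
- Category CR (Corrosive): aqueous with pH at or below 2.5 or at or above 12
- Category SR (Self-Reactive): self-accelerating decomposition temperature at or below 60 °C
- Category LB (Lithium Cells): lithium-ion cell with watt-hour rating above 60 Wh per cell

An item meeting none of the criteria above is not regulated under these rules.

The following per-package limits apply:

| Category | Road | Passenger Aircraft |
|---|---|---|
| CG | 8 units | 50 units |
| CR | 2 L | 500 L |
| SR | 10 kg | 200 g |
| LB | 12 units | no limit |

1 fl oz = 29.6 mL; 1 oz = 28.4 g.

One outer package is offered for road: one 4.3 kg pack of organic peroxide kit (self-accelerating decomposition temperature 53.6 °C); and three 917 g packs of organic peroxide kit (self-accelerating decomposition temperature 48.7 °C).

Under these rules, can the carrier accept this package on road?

The organic peroxide kit has self-accelerating decomposition temperature 53.6 °C, which is ≤ 60 °C, so it is Category SR (Self-Reactive).
With self-accelerating decomposition temperature 48.7 °C (≤ 60 °C), the organic peroxide kit falls in Category SR.
Category SR net quantity: 4.3 kg + (three 917 g packs = 2.751 kg) = 7.051 kg.
That is within the Category SR road limit of 10 kg.

Yes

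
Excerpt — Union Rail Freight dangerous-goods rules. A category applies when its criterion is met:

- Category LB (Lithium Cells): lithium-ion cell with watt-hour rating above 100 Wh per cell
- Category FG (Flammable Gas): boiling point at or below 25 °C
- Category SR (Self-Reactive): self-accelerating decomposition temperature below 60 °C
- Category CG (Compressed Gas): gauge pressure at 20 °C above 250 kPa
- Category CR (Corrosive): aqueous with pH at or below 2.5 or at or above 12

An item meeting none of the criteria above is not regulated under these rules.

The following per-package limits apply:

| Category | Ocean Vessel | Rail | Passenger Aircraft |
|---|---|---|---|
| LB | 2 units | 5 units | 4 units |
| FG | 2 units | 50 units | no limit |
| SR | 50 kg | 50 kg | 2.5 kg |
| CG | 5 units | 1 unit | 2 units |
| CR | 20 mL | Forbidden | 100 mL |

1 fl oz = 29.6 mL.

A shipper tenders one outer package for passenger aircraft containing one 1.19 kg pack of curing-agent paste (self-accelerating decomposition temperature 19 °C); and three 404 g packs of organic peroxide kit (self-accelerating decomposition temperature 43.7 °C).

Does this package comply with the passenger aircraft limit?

Self-accelerating decomposition temperature 19 °C meets the Category SR criterion (Self-Reactive), so the curing-agent paste is Category SR.
Self-accelerating decomposition temperature 43.7 °C meets the Category SR criterion (Self-Reactive), so the organic peroxide kit is Category SR.
Category SR net quantity: 1.19 kg + (three 404 g packs = 1.212 kg) = 2.402 kg.
2.402 kg ≤ 2.5 kg (passenger aircraft limit, Category SR) — within limit.

Yes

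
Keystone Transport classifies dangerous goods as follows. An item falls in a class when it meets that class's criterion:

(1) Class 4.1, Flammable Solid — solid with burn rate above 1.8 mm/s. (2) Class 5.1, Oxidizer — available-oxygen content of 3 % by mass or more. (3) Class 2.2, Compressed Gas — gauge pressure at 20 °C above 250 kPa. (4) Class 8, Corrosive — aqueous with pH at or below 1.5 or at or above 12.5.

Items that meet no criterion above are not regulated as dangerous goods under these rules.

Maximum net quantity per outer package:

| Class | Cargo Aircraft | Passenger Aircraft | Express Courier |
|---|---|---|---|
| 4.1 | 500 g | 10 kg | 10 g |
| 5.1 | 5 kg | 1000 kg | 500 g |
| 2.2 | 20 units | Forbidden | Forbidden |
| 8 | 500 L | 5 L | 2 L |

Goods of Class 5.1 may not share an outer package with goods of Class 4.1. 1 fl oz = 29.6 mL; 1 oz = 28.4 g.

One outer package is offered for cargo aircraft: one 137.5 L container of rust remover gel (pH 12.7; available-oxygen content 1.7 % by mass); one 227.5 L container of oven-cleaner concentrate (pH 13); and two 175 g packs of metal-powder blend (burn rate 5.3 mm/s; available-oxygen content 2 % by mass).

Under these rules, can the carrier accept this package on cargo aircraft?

Yes

With pH 12.7 (≥ 12.5), the rust remover gel falls in Class 8.
With pH 13 (≥ 12.5), the oven-cleaner concentrate falls in Class 8.
Burn rate 5.3 mm/s meets the Class 4.1 criterion (Flammable Solid), so the metal-powder blend is Class 4.1.
Total Class 8: 137.5 L + 227.5 L = 365 L.
365 L ≤ 500 L (cargo aircraft limit, Class 8) — within limit.
Class 4.1 quantity: two 175 g packs = 350 g.
That is within the Class 4.1 cargo aircraft limit of 500 g.
The segregation rule (Class 5.1 with Class 4.1) does not apply to Class 8 with Class 4.1.
Every hazard class is within its cargo aircraft limit and no segregation rule is violated.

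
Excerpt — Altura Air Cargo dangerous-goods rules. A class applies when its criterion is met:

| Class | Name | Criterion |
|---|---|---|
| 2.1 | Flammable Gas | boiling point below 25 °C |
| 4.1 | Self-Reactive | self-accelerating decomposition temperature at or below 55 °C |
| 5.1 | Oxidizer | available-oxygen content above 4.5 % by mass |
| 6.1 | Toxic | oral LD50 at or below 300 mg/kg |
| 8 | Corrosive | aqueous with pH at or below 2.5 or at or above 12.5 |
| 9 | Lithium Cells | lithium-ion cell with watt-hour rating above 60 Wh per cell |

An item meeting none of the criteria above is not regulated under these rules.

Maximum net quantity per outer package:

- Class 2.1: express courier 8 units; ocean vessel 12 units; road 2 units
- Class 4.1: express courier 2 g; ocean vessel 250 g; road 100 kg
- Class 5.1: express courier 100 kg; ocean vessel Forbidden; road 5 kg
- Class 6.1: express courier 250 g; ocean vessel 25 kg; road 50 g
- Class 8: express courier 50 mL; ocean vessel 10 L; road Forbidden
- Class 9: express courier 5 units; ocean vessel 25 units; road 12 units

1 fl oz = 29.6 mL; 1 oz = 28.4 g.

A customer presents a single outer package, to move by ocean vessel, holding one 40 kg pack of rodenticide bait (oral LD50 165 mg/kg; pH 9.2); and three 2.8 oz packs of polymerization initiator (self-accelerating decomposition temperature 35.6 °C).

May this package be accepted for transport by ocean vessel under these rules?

Rodenticide bait: oral LD50 165 mg/kg ≤ 300 mg/kg → Class 6.1 (Toxic).
With self-accelerating decomposition temperature 35.6 °C (≤ 55 °C), the polymerization initiator falls in Class 4.1.
Class 6.1 quantity: 40 kg.
40 kg exceeds the ocean vessel limit of 25 kg for Class 6.1.
Class 4.1 quantity: three 2.8 oz packs = 238.56 g.
238.56 g ≤ 250 g (ocean vessel limit, Class 4.1) — within limit.

No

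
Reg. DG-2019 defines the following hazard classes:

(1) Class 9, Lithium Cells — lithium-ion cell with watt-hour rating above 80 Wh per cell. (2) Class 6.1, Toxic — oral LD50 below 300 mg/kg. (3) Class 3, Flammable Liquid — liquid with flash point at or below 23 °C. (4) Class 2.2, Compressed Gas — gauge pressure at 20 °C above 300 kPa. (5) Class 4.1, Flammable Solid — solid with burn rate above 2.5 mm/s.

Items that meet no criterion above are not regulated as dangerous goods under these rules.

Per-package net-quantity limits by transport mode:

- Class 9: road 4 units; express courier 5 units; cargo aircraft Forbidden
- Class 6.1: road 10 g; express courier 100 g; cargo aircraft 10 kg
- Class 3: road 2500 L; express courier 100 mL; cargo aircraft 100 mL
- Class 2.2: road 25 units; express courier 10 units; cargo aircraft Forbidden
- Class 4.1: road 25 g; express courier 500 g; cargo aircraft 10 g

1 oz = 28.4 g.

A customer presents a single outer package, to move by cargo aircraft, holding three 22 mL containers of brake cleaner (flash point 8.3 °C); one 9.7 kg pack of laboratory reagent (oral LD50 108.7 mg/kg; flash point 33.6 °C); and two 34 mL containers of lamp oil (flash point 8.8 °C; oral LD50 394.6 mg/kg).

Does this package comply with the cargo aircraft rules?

No

Flash point 8.3 °C meets the Class 3 criterion (Flammable Liquid), so the brake cleaner is Class 3.
With oral LD50 108.7 mg/kg (< 300 mg/kg), the laboratory reagent falls in Class 6.1.
Lamp oil: flash point 8.8 °C ≤ 23 °C → Class 3 (Flammable Liquid).
Total Class 3: (three 22 mL containers = 66 mL) + (two 34 mL containers = 68 mL) = 134 mL.
134 mL > 100 mL (cargo aircraft limit, Class 3) — over the limit.
Class 6.1 quantity: 9.7 kg.
9.7 kg ≤ 10 kg (cargo aircraft limit, Class 6.1) — within limit.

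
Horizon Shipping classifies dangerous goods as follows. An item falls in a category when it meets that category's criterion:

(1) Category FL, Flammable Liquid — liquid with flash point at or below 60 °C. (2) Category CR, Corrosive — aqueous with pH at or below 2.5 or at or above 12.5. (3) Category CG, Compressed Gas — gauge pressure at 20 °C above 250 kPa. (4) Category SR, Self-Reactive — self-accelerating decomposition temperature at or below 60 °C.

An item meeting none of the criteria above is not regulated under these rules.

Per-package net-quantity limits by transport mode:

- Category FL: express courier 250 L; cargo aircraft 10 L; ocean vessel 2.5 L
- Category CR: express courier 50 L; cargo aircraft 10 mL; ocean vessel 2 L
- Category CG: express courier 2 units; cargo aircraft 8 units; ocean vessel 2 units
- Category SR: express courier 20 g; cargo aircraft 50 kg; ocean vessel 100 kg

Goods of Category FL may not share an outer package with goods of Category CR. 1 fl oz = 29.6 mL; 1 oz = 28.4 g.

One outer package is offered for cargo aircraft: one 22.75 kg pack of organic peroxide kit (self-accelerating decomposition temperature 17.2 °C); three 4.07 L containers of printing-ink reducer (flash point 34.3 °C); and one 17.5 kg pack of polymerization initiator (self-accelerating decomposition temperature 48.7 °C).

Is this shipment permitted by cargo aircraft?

No

The organic peroxide kit has self-accelerating decomposition temperature 17.2 °C, which is ≤ 60 °C, so it is Category SR (Self-Reactive).
Flash point 34.3 °C meets the Category FL criterion (Flammable Liquid), so the printing-ink reducer is Category FL.
The polymerization initiator has self-accelerating decomposition temperature 48.7 °C, which is ≤ 60 °C, so it is Category SR (Self-Reactive).
Total Category SR: 22.75 kg + 17.5 kg = 40.25 kg.
40.25 kg is within the cargo aircraft limit of 50 kg for Category SR.
Category FL quantity: three 4.07 L containers = 12.21 L.
12.21 L > 10 L (cargo aircraft limit, Category FL) — over the limit.
The segregation rule (Category FL with Category CR) does not apply to Category SR with Category FL.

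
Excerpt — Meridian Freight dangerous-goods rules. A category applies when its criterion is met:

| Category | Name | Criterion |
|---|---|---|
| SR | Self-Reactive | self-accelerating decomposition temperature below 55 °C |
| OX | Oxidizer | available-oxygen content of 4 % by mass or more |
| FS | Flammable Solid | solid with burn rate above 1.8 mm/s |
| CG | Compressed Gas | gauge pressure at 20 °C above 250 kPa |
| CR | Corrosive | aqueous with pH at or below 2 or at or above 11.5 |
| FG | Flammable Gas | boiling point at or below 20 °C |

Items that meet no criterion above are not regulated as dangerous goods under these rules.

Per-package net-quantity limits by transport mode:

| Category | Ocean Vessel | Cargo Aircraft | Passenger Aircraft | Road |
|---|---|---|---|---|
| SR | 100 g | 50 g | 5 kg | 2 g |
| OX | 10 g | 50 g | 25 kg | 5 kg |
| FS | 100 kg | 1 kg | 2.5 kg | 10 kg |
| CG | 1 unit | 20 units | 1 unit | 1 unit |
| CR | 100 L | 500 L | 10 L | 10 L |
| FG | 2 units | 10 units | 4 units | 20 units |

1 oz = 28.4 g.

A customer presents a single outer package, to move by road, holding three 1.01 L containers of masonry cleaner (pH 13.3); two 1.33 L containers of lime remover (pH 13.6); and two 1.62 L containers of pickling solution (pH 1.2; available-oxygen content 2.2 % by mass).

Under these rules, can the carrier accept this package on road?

Yes

Masonry cleaner: pH 13.3 ≥ 11.5 → Category CR (Corrosive).
pH 13.6 meets the Category CR criterion (Corrosive), so the lime remover is Category CR.
The pickling solution has pH 1.2, which is ≤ 2, so it is Category CR (Corrosive).
Total Category CR: (three 1.01 L containers = 3.03 L) + (two 1.33 L containers = 2.66 L) + (two 1.62 L containers = 3.24 L) = 8.93 L.
8.93 L ≤ 10 L (road limit, Category CR) — within limit.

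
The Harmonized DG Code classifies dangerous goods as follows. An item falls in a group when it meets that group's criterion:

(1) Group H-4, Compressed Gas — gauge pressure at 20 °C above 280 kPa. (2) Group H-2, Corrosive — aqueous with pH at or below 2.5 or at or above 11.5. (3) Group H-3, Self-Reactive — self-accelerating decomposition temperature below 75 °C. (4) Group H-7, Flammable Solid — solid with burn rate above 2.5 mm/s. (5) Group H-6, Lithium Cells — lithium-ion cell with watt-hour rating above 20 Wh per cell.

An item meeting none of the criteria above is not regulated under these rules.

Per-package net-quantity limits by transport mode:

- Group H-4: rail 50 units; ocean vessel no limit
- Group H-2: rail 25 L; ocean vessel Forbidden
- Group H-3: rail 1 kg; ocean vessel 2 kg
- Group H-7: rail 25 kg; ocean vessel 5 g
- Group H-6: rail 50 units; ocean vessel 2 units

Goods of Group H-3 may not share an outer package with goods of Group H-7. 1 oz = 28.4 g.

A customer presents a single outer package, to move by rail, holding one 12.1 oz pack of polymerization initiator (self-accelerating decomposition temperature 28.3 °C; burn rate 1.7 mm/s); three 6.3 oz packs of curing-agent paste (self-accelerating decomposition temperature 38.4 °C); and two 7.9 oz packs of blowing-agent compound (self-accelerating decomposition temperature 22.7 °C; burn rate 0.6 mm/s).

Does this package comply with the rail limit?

With self-accelerating decomposition temperature 28.3 °C (< 75 °C), the polymerization initiator falls in Group H-3.
The curing-agent paste has self-accelerating decomposition temperature 38.4 °C, which is < 75 °C, so it is Group H-3 (Self-Reactive).
Blowing-agent compound: self-accelerating decomposition temperature 22.7 °C < 75 °C → Group H-3 (Self-Reactive).
Total Group H-3: (one 12.1 oz pack = 343.64 g) + (three 6.3 oz packs = 536.76 g) + (two 7.9 oz packs = 448.72 g) = 1329.12 g.
1329.12 g exceeds the rail limit of 1 kg for Group H-3.

No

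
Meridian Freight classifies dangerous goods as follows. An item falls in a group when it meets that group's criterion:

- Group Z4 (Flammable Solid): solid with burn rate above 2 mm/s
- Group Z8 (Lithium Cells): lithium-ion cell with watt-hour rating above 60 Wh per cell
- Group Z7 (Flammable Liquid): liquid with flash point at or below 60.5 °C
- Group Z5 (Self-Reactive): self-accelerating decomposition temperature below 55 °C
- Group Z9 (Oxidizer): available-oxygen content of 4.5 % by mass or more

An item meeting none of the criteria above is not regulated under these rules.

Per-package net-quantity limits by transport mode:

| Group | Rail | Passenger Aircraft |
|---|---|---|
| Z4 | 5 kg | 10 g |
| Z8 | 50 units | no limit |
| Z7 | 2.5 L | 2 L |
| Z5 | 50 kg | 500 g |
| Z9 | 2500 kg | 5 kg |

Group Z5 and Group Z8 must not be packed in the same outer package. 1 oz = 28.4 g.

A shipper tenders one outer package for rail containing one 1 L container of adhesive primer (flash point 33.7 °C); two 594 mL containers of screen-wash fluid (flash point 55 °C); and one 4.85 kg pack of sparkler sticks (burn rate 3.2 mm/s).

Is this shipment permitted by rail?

Yes

Adhesive primer: flash point 33.7 °C ≤ 60.5 °C → Group Z7 (Flammable Liquid).
Screen-wash fluid: flash point 55 °C ≤ 60.5 °C → Group Z7 (Flammable Liquid).
Sparkler sticks: burn rate 3.2 mm/s > 2 mm/s → Group Z4 (Flammable Solid).
Group Z7 net quantity: 1 L + (two 594 mL containers = 1.188 L) = 2.188 L.
2.188 L is within the rail limit of 2.5 L for Group Z7.
Group Z4 quantity: 4.85 kg.
That is within the Group Z4 rail limit of 5 kg.
The segregation rule (Group Z5 with Group Z8) does not apply to Group Z7 with Group Z4.
Every hazard group is within its rail limit and no segregation rule is violated.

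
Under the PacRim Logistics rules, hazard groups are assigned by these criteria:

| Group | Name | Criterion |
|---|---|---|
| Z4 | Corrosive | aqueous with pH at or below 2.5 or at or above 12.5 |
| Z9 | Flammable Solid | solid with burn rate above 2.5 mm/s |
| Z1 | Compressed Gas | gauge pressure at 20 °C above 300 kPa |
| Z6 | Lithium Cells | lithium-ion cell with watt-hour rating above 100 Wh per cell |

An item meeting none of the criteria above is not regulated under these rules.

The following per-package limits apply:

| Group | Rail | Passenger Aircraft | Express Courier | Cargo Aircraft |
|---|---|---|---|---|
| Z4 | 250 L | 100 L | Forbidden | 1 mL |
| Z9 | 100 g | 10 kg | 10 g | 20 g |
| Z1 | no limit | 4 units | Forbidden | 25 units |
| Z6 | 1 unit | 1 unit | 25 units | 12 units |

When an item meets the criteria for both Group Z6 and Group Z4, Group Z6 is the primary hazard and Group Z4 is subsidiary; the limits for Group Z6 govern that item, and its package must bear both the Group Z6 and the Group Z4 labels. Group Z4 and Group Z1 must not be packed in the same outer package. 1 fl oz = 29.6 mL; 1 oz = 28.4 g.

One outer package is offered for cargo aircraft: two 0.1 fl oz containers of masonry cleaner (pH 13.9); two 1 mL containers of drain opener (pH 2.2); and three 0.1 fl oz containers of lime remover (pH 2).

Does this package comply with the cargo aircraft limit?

No

Masonry cleaner: pH 13.9 ≥ 12.5 → Group Z4 (Corrosive).
The drain opener has pH 2.2, which is ≤ 2.5, so it is Group Z4 (Corrosive).
pH 2 meets the Group Z4 criterion (Corrosive), so the lime remover is Group Z4.
Total Group Z4: (two 0.1 fl oz containers = 5.92 mL) + (two 1 mL containers = 2 mL) + (three 0.1 fl oz containers = 8.88 mL) = 16.8 mL.
16.8 mL > 1 mL (cargo aircraft limit, Group Z4) — over the limit.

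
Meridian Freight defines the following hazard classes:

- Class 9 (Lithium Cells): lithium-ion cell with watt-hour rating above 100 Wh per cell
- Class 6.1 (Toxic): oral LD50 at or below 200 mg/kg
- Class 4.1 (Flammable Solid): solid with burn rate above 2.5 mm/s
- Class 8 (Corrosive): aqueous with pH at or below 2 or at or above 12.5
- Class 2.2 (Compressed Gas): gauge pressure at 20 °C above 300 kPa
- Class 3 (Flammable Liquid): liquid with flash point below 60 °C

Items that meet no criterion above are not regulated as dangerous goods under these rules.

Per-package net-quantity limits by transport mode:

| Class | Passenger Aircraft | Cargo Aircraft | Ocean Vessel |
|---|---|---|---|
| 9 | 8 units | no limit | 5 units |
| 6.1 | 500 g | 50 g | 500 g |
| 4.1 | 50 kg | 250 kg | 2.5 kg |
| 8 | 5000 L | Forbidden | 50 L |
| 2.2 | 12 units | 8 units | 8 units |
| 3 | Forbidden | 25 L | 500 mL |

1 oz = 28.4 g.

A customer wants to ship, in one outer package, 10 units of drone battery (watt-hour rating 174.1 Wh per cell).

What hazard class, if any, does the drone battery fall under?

With watt-hour rating 174.1 Wh per cell (> 100 Wh per cell), the drone battery falls in Class 9.

Class 9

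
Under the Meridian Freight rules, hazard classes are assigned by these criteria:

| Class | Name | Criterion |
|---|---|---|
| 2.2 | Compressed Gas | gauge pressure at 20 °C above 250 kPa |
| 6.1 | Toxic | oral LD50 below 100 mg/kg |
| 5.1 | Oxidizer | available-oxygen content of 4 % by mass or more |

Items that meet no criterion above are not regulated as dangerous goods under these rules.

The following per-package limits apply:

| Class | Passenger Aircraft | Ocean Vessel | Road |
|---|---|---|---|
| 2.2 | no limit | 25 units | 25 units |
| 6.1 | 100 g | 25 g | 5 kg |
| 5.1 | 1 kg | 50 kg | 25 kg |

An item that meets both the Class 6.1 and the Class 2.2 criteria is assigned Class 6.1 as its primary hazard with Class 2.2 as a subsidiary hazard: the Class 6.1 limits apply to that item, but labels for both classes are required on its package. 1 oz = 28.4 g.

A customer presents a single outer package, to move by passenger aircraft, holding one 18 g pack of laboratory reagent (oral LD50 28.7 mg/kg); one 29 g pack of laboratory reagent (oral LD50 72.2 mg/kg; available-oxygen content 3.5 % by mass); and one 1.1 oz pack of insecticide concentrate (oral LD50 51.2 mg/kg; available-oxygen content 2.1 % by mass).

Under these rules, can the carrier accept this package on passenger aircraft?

Oral LD50 28.7 mg/kg meets the Class 6.1 criterion (Toxic), so the laboratory reagent is Class 6.1.
Oral LD50 72.2 mg/kg meets the Class 6.1 criterion (Toxic), so the laboratory reagent is Class 6.1.
Insecticide concentrate: oral LD50 51.2 mg/kg < 100 mg/kg → Class 6.1 (Toxic).
Total Class 6.1: 18 g + 29 g + (one 1.1 oz pack = 31.24 g) = 78.24 g.
78.24 g ≤ 100 g (passenger aircraft limit, Class 6.1) — within limit.

Yes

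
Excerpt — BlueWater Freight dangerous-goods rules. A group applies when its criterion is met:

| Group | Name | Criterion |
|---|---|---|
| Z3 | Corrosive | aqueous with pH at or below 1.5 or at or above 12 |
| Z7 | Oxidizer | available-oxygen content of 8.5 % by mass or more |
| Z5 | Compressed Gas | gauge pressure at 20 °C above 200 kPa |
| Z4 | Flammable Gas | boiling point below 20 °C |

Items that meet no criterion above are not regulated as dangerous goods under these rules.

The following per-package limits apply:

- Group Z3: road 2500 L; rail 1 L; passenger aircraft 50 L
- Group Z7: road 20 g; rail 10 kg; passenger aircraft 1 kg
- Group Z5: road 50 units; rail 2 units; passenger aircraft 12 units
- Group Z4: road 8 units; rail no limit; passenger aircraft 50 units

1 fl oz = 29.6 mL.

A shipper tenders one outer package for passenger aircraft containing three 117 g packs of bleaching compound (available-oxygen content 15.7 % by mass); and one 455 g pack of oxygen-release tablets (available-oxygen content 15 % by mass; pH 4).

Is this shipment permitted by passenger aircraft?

Yes

With available-oxygen content 15.7 % by mass (≥ 8.5 % by mass), the bleaching compound falls in Group Z7.
Oxygen-release tablets: available-oxygen content 15 % by mass ≥ 8.5 % by mass → Group Z7 (Oxidizer).
Total Group Z7: (three 117 g packs = 351 g) + 455 g = 806 g.
806 g is within the passenger aircraft limit of 1 kg for Group Z7.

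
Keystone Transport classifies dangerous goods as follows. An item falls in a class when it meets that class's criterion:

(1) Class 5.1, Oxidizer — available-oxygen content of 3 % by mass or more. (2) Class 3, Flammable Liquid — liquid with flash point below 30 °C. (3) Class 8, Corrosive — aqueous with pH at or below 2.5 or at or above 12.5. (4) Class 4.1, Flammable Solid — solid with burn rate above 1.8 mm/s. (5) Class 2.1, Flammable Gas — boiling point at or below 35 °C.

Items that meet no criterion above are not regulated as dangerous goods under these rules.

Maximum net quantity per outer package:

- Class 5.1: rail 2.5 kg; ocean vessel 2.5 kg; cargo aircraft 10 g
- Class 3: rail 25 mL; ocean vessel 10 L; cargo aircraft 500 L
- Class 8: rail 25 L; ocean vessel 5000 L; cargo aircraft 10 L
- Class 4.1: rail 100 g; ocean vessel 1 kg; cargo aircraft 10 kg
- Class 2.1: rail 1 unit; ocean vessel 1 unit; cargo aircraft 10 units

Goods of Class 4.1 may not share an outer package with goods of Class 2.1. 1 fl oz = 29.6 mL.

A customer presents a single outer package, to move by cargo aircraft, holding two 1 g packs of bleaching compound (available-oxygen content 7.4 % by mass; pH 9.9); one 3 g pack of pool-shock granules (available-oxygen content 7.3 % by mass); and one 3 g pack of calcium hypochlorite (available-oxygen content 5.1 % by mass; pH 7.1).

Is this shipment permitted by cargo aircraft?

Available-oxygen content 7.4 % by mass meets the Class 5.1 criterion (Oxidizer), so the bleaching compound is Class 5.1.
Available-oxygen content 7.3 % by mass meets the Class 5.1 criterion (Oxidizer), so the pool-shock granules are Class 5.1.
The calcium hypochlorite has available-oxygen content 5.1 % by mass, which is ≥ 3 % by mass, so it is Class 5.1 (Oxidizer).
Total Class 5.1: (two 1 g packs = 2 g) + 3 g + 3 g = 8 g.
8 g ≤ 10 g (cargo aircraft limit, Class 5.1) — within limit.

Yes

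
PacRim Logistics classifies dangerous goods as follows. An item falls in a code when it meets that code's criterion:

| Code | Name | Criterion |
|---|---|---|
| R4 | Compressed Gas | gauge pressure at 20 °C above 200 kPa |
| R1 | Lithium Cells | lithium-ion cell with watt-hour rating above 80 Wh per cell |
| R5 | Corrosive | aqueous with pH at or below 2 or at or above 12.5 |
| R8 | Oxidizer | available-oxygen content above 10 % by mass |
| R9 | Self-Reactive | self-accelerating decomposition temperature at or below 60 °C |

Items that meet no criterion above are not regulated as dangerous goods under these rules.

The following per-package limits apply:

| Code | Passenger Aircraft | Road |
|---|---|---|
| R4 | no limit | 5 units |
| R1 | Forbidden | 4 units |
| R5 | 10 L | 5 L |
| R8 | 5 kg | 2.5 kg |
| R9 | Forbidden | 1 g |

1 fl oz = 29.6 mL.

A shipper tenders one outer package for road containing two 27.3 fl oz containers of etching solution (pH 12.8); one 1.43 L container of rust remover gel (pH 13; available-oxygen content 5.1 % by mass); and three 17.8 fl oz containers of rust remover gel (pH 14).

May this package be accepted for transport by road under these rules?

The etching solution has pH 12.8, which is ≥ 12.5, so it is Code R5 (Corrosive).
Rust remover gel: pH 13 ≥ 12.5 → Code R5 (Corrosive).
The rust remover gel has pH 14, which is ≥ 12.5, so it is Code R5 (Corrosive).
Code R5 net quantity: (two 27.3 fl oz containers = 1616.16 mL) + 1.43 L + (three 17.8 fl oz containers = 1580.64 mL) = 4626.8 mL.
That is within the Code R5 road limit of 5 L.

Yes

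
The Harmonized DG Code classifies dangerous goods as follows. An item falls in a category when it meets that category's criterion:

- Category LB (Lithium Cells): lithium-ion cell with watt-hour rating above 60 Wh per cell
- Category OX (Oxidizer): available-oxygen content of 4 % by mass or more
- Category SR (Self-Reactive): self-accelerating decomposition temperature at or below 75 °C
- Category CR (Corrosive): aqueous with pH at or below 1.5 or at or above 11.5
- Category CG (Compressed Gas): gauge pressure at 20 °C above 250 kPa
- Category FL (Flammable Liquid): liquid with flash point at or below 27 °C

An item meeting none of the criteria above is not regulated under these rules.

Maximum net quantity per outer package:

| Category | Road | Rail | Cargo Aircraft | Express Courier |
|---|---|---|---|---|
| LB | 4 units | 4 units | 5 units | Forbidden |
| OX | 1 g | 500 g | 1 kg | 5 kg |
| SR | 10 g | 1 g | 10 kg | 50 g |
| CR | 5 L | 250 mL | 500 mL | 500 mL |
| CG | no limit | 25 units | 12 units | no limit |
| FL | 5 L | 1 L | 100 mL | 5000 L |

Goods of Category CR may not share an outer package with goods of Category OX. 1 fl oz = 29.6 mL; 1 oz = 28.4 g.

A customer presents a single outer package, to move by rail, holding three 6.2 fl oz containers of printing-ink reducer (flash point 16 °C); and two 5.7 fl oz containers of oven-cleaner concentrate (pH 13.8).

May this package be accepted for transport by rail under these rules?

No

Printing-ink reducer: flash point 16 °C ≤ 27 °C → Category FL (Flammable Liquid).
Oven-cleaner concentrate: pH 13.8 ≥ 11.5 → Category CR (Corrosive).
Category FL quantity: three 6.2 fl oz containers = 550.56 mL.
550.56 mL ≤ 1 L (rail limit, Category FL) — within limit.
Category CR quantity: two 5.7 fl oz containers = 337.44 mL.
337.44 mL > 250 mL (rail limit, Category CR) — over the limit.
The segregation rule (Category CR with Category OX) does not apply to Category FL with Category CR.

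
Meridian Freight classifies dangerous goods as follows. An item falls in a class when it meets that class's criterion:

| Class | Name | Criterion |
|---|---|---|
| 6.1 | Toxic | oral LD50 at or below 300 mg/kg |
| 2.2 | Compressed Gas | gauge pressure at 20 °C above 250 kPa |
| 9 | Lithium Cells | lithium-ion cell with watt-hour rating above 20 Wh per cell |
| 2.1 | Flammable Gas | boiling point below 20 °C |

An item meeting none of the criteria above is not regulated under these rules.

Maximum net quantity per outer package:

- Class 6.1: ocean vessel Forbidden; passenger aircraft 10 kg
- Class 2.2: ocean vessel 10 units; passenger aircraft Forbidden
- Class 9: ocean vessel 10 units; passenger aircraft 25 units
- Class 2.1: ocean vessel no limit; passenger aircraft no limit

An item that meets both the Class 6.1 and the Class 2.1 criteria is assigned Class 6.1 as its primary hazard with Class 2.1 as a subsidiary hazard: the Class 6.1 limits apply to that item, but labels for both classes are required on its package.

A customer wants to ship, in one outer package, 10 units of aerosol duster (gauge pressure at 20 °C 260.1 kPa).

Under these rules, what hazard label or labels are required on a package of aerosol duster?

Gauge pressure at 20 °C 260.1 kPa meets the Class 2.2 criterion (Compressed Gas), so the aerosol duster is Class 2.2.
Only the Class 2.2 label is required.

Class 2.2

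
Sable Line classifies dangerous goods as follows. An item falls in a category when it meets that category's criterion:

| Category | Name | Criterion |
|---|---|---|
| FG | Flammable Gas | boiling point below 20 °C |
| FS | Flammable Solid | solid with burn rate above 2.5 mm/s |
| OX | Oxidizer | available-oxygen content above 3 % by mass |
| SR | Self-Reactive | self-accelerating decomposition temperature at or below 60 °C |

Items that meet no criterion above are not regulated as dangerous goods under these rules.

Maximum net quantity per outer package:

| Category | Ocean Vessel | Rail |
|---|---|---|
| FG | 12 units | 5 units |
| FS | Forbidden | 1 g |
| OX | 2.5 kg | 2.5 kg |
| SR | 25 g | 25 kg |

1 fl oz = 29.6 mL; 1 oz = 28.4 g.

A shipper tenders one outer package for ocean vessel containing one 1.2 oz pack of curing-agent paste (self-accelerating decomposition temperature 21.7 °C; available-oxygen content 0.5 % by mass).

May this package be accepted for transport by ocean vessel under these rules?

The curing-agent paste has self-accelerating decomposition temperature 21.7 °C, which is ≤ 60 °C, so it is Category SR (Self-Reactive).
Category SR quantity: one 1.2 oz pack = 34.08 g.
34.08 g > 25 g (ocean vessel limit, Category SR) — over the limit.

No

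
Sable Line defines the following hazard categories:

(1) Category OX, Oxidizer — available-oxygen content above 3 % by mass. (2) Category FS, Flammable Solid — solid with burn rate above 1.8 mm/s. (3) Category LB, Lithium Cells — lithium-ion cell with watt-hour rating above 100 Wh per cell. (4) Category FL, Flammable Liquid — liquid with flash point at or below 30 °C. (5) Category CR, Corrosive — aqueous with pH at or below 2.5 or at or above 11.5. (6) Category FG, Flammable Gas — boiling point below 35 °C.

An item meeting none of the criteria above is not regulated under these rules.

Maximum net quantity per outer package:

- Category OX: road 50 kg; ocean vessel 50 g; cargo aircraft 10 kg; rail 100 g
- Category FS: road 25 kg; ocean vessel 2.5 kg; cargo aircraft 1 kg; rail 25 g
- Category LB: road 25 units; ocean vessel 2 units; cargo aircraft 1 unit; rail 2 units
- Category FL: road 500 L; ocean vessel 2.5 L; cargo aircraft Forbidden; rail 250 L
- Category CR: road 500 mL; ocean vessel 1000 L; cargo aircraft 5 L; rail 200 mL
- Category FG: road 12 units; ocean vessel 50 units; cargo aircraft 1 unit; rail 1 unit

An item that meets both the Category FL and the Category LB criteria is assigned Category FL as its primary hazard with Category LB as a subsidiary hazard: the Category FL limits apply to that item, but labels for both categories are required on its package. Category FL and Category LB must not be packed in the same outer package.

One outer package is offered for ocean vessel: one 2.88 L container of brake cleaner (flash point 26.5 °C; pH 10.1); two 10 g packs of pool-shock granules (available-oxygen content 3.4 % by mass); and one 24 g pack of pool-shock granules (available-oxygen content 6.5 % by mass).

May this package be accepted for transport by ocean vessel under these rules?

No

Flash point 26.5 °C meets the Category FL criterion (Flammable Liquid), so the brake cleaner is Category FL.
With available-oxygen content 3.4 % by mass (> 3 % by mass), the pool-shock granules fall in Category OX.
With available-oxygen content 6.5 % by mass (> 3 % by mass), the pool-shock granules fall in Category OX.
Category OX net quantity: (two 10 g packs = 20 g) + 24 g = 44 g.
44 g ≤ 50 g (ocean vessel limit, Category OX) — within limit.
Category FL quantity: 2.88 L.
That exceeds the Category FL ocean vessel limit of 2.5 L.
The segregation rule (Category FL with Category LB) does not apply to Category OX with Category FL.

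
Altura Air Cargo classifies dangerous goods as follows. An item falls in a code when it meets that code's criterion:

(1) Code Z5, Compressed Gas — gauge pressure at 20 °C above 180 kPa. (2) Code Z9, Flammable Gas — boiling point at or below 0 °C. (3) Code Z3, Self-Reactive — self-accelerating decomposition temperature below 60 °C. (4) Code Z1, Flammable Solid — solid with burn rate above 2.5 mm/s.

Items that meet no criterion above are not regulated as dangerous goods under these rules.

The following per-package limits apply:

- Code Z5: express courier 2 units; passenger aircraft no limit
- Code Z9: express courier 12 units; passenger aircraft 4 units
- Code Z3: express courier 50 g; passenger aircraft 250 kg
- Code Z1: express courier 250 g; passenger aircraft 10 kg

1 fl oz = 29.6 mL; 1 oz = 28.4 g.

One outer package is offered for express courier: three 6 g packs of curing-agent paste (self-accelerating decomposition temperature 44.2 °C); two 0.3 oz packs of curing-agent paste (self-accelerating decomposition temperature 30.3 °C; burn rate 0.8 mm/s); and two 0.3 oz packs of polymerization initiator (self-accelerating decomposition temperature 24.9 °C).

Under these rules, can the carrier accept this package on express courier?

Self-accelerating decomposition temperature 44.2 °C meets the Code Z3 criterion (Self-Reactive), so the curing-agent paste is Code Z3.
With self-accelerating decomposition temperature 30.3 °C (< 60 °C), the curing-agent paste falls in Code Z3.
With self-accelerating decomposition temperature 24.9 °C (< 60 °C), the polymerization initiator falls in Code Z3.
Total Code Z3: (three 6 g packs = 18 g) + (two 0.3 oz packs = 17.04 g) + (two 0.3 oz packs = 17.04 g) = 52.08 g.
52.08 g > 50 g (express courier limit, Code Z3) — over the limit.

No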